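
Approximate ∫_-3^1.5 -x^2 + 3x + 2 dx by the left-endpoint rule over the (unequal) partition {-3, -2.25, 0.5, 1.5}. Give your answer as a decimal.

-35.734375

Subinterval widths: 0.75, 2.75, 1.
Left endpoints: -3, -2.25, 0.5.
f(-3) = -16, f(-2.25) = -9.8125, f(0.5) = 3.25.
Sum = Σ Δx_i · f(x_i).
Sum = -35.734375.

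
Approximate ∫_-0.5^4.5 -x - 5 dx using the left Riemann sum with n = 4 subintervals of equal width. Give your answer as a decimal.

-31.875

Δx = (4.5 − (-0.5))/4 = 1.25.
Left endpoints: -0.5, 0.75, 2, 3.25.
f(-0.5) = -4.5, f(0.75) = -5.75, f(2) = -7, f(3.25) = -8.25.
Sum = Δx · [f(-0.5) + f(0.75) + f(2) + f(3.25)].
Sum = -31.875.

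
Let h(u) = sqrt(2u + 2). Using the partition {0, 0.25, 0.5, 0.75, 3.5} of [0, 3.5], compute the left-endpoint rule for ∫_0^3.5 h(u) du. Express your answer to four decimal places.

6.3266

Subinterval widths: 0.25, 0.25, 0.25, 2.75.
Left endpoints: 0, 0.25, 0.5, 0.75.
h(0) ≈ 1.4142, h(0.25) ≈ 1.5811, h(0.5) ≈ 1.7321, h(0.75) ≈ 1.8708.
Sum = Σ Δu_i · h(u_i).
Sum ≈ 6.3266.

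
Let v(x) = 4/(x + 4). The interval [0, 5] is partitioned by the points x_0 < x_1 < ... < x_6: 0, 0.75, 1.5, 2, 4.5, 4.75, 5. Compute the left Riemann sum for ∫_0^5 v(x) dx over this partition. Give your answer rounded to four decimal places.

Subinterval widths: 0.75, 0.75, 0.5, 2.5, 0.25, 0.25.
Left endpoints: 0, 0.75, 1.5, 2, 4.5, 4.75.
v(0) = 1, v(0.75) = 16/19, v(1.5) = 8/11, v(2) = 2/3, v(4.5) = 8/17, v(4.75) = 16/35.
Sum = Σ Δx_i · v(x_i).
Sum ≈ 3.6438.

3.6438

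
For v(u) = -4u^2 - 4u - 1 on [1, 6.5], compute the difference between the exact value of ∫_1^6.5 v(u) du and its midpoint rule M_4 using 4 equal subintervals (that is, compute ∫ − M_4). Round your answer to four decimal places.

Exact integral: ∫_1^6.5 v(u) du ≈ -452.833333.
M_4 = -449.3671875.
Error ≈ -452.833333 − (-449.3671875) ≈ -3.4661.

-3.4661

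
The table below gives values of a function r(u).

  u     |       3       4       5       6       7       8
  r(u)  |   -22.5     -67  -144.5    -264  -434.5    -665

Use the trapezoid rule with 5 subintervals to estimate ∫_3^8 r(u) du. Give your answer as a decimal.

Δu = 1.
T_5 = (1/2)·[(-22.5) + 2·(-67) + 2·(-144.5) + 2·(-264) + 2·(-434.5) + (-665)] = -1253.75.

-1253.75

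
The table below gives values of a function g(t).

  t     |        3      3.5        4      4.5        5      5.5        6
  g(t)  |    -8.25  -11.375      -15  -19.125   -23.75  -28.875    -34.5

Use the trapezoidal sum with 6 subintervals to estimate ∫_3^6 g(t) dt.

-59.75

Δt = 0.5.
T_6 = (0.5/2)·[(-8.25) + 2·(-11.375) + 2·(-15) + 2·(-19.125) + 2·(-23.75) + 2·(-28.875) + (-34.5)] = -59.75.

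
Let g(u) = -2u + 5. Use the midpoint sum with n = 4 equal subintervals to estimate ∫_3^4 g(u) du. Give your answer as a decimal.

Δu = (4 − 3)/4 = 0.25.
Midpoints: 3.125, 3.375, 3.625, 3.875.
g(3.125) = -1.25, g(3.375) = -1.75, g(3.625) = -2.25, g(3.875) = -2.75.
Sum = Δu · [g(3.125) + g(3.375) + g(3.625) + g(3.875)].
Sum = -2.

-2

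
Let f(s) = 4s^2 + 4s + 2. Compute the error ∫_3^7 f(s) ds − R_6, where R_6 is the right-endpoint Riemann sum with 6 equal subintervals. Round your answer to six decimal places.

-59.851852

Exact integral: ∫_3^7 f(s) ds ≈ 509.33333333.
R_6 ≈ 569.18518519.
Error ≈ 509.33333333 − 569.18518519 ≈ -59.851852.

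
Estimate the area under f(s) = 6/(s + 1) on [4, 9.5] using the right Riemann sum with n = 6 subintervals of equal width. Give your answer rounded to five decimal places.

4.17647

Δs = (9.5 − 4)/6 = 11/12.
Right endpoints: 59/12, 35/6, 6.75, 23/3, 103/12, 9.5.
f(59/12) = 72/71, f(35/6) = 36/41, f(6.75) = 24/31, f(23/3) = 9/13, f(103/12) = 72/115, f(9.5) = 4/7.
Sum = Δs · [f(59/12) + f(35/6) + f(6.75) + ...].
Sum ≈ 4.17647.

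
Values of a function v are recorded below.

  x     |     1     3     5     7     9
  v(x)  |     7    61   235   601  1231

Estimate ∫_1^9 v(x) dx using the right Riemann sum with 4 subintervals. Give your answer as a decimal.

4256

Δx = 2.
Sum = 2·[61 + 235 + 601 + 1231] = 4256.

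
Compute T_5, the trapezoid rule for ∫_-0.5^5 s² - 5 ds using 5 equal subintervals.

15.3175

Δs = (5 − (-0.5))/5 = 1.1.
f(-0.5) = -4.75, f(0.6) = -4.64, f(1.7) = -2.11, f(2.8) = 2.84, f(3.9) = 10.21, f(5) = 20.
T_5 = (Δs/2)·[f(s_0) + 2f(s_1) + ... + 2f(s_{4}) + f(s_5)].
Sum = 15.3175.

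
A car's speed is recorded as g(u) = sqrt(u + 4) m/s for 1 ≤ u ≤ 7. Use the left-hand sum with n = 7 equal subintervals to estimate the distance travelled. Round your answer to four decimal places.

Δu = (7 − 1)/7 = 6/7.
Left endpoints: 1, 13/7, 19/7, 25/7, 31/7, 37/7, 43/7.
g(1) ≈ 2.2361, g(13/7) ≈ 2.4202, g(19/7) ≈ 2.5912, g(25/7) ≈ 2.7516, g(31/7) ≈ 2.9032, g(37/7) ≈ 3.0472, g(43/7) ≈ 3.1848.
Sum = Δu · [g(1) + g(13/7) + g(19/7) + ...].
Sum ≈ 16.4008.

16.4008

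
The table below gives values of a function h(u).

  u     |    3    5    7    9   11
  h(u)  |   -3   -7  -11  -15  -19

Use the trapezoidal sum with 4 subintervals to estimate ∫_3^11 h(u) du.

-88

Δu = 2.
T_4 = (2/2)·[(-3) + 2·(-7) + 2·(-11) + 2·(-15) + (-19)] = -88.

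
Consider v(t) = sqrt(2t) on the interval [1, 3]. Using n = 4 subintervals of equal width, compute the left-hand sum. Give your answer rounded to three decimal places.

Δt = (3 − 1)/4 = 0.5.
Left endpoints: 1, 1.5, 2, 2.5.
v(1) ≈ 1.414, v(1.5) ≈ 1.732, v(2) ≈ 2.000, v(2.5) ≈ 2.236.
Sum = Δt · [v(1) + v(1.5) + v(2) + v(2.5)].
Sum ≈ 3.691.

3.691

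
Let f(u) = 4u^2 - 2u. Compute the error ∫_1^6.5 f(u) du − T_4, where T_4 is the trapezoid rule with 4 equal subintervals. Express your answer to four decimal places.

Exact integral: ∫_1^6.5 f(u) du ≈ 323.583333.
T_4 = 330.515625.
Error ≈ 323.583333 − 330.515625 ≈ -6.9323.

-6.9323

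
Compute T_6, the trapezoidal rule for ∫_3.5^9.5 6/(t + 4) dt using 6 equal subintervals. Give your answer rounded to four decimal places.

Δt = (9.5 − 3.5)/6 = 1.
f(3.5) = 0.8, f(4.5) = 12/17, f(5.5) = 12/19, f(6.5) = 4/7, f(7.5) = 12/23, f(8.5) = 0.48, f(9.5) = 4/9.
T_6 = (Δt/2)·[f(t_0) + 2f(t_1) + ... + 2f(t_{5}) + f(t_6)].
Sum ≈ 3.5329.

3.5329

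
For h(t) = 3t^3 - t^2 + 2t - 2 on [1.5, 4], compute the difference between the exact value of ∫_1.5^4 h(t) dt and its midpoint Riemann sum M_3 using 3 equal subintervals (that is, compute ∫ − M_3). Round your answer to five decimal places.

Exact integral: ∫_1.5^4 h(t) dt ≈ 176.7447917.
M_3 ≈ 173.3087384.
Error ≈ 176.7447917 − 173.3087384 ≈ 3.43605.

3.43605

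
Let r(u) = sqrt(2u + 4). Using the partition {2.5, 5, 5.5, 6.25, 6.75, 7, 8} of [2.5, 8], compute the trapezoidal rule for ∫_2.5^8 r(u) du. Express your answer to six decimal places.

Subinterval widths: 2.5, 0.5, 0.75, 0.5, 0.25, 1.
r(2.5) ≈ 3.000000, r(5) ≈ 3.741657, r(5.5) ≈ 3.872983, r(6.25) ≈ 4.062019, r(6.75) ≈ 4.183300, r(7) ≈ 4.242641, r(8) ≈ 4.472136.
On each subinterval the trapezoid contributes (Δu_i/2)·[r(u_{i-1}) + r(u_i)].
Sum ≈ 20.778319.

20.778319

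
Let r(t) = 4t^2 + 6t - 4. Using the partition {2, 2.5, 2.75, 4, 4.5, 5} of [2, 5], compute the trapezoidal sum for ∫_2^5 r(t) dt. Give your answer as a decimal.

208.5625

Subinterval widths: 0.5, 0.25, 1.25, 0.5, 0.5.
r(2) = 24, r(2.5) = 36, r(2.75) = 42.75, r(4) = 84, r(4.5) = 104, r(5) = 126.
On each subinterval the trapezoid contributes (Δt_i/2)·[r(t_{i-1}) + r(t_i)].
Sum = 208.5625.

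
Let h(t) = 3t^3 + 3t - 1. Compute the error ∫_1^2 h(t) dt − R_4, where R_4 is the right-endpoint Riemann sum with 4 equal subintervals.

Exact integral: ∫_1^2 h(t) dt = 14.75.
R_4 = 17.890625.
Error = 14.75 − 17.890625 = -3.140625.

-3.140625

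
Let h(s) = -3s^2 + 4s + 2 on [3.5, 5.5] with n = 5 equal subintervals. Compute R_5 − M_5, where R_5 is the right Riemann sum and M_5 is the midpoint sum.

R_5 = -92.86.
M_5 = -83.42.
R_5 − M_5 = -9.44.

-9.44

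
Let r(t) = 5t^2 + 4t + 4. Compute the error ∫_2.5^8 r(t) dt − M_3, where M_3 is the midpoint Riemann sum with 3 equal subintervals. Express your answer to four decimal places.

7.7025

Exact integral: ∫_2.5^8 r(t) dt ≈ 964.791667.
M_3 ≈ 957.089120.
Error ≈ 964.791667 − 957.089120 ≈ 7.7025.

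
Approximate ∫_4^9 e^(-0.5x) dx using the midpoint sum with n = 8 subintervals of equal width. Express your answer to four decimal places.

0.2474

Δx = (9 − 4)/8 = 0.625.
Midpoints: 4.3125, 4.9375, 5.5625, 6.1875, 6.8125, 7.4375, 8.0625, 8.6875.
f(4.3125) ≈ 0.1158, f(4.9375) ≈ 0.0847, f(5.5625) ≈ 0.0620, f(6.1875) ≈ 0.0453, f(6.8125) ≈ 0.0332, f(7.4375) ≈ 0.0243, f(8.0625) ≈ 0.0178, f(8.6875) ≈ 0.0130.
Sum = Δx · [f(4.3125) + f(4.9375) + f(5.5625) + ...].
Sum ≈ 0.2474.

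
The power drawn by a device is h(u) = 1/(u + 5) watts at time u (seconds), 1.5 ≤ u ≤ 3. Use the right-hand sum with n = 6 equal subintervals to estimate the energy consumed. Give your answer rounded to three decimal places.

0.204

Δu = (3 − 1.5)/6 = 0.25.
Right endpoints: 1.75, 2, 2.25, 2.5, 2.75, 3.
h(1.75) = 4/27, h(2) = 1/7, h(2.25) = 4/29, h(2.5) = 2/15, h(2.75) = 4/31, h(3) = 0.125.
Sum = Δu · [h(1.75) + h(2) + h(2.25) + ...].
Sum ≈ 0.204.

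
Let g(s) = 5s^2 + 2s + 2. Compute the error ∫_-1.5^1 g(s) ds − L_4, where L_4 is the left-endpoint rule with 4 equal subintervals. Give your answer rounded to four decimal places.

-1.2044

Exact integral: ∫_-1.5^1 g(s) ds ≈ 11.041667.
L_4 = 12.24609375.
Error ≈ 11.041667 − 12.24609375 ≈ -1.2044.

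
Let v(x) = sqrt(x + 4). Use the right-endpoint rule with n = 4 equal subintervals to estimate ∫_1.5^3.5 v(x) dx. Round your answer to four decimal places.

5.1917

Δx = (3.5 − 1.5)/4 = 0.5.
Right endpoints: 2, 2.5, 3, 3.5.
v(2) ≈ 2.4495, v(2.5) ≈ 2.5495, v(3) ≈ 2.6458, v(3.5) ≈ 2.7386.
Sum = Δx · [v(2) + v(2.5) + v(3) + v(3.5)].
Sum ≈ 5.1917.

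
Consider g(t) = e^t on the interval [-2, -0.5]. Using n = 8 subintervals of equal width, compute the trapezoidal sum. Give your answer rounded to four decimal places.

Δt = (-0.5 − (-2))/8 = 0.1875.
g(-2) ≈ 0.1353, g(-1.8125) ≈ 0.1632, g(-1.625) ≈ 0.1969, g(-1.4375) ≈ 0.2375, g(-1.25) ≈ 0.2865, g(-1.0625) ≈ 0.3456, g(-0.875) ≈ 0.4169, g(-0.6875) ≈ 0.5028, g(-0.5) ≈ 0.6065.
T_8 = (Δt/2)·[g(t_0) + 2g(t_1) + ... + 2g(t_{7}) + g(t_8)].
Sum ≈ 0.4726.

0.4726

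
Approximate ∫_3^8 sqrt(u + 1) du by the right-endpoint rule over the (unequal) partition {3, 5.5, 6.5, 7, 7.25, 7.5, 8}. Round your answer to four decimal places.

Subinterval widths: 2.5, 1, 0.5, 0.25, 0.25, 0.5.
Right endpoints: 5.5, 6.5, 7, 7.25, 7.5, 8.
f(5.5) ≈ 2.5495, f(6.5) ≈ 2.7386, f(7) ≈ 2.8284, f(7.25) ≈ 2.8723, f(7.5) ≈ 2.9155, f(8) ≈ 3.0000.
Sum = Σ Δu_i · f(u_i).
Sum ≈ 13.4735.

13.4735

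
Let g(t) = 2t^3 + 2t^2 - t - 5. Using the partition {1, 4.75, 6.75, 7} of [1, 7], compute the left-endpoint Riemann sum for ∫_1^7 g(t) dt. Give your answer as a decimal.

Subinterval widths: 3.75, 2, 0.25.
Left endpoints: 1, 4.75, 6.75.
g(1) = -2, g(4.75) = 249.71875, g(6.75) = 694.46875.
Sum = Σ Δt_i · g(t_i).
Sum = 665.5546875.

665.5546875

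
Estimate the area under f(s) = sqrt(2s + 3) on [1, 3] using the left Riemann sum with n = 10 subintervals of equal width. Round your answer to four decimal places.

5.1964

Δs = (3 − 1)/10 = 0.2.
Left endpoints: 1, 1.2, 1.4, 1.6, 1.8, 2, 2.2, 2.4, 2.6, 2.8.
f(1) ≈ 2.2361, f(1.2) ≈ 2.3238, f(1.4) ≈ 2.4083, f(1.6) ≈ 2.4900, f(1.8) ≈ 2.5690, f(2) ≈ 2.6458, f(2.2) ≈ 2.7203, f(2.4) ≈ 2.7928, f(2.6) ≈ 2.8636, f(2.8) ≈ 2.9326.
Sum = Δs · [f(1) + f(1.2) + f(1.4) + ...].
Sum ≈ 5.1964.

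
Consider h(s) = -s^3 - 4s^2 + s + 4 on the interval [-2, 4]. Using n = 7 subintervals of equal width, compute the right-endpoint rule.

-180

Δs = (4 − (-2))/7 = 6/7.
Right endpoints: -8/7, -2/7, 4/7, 10/7, 16/7, 22/7, 4.
h(-8/7) = -300/343, h(-2/7) = 1170/343, h(4/7) = 1056/343, h(10/7) = -1938/343, h(16/7) = -9108/343, h(22/7) = -21750/343, h(4) = -120.
Sum = Δs · [h(-8/7) + h(-2/7) + h(4/7) + ...].
Sum = -180.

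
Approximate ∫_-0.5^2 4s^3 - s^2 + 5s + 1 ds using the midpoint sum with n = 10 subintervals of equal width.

25

Δs = (2 − (-0.5))/10 = 0.25.
Midpoints: -0.375, -0.125, 0.125, 0.375, 0.625, 0.875, 1.125, 1.375, 1.625, 1.875.
f(-0.375) = -1.2265625, f(-0.125) = 0.3515625, f(0.125) = 1.6171875, f(0.375) = 2.9453125, f(0.625) = 4.7109375, f(0.875) = 7.2890625, f(1.125) = 11.0546875, f(1.375) = 16.3828125, f(1.625) = 23.6484375, f(1.875) = 33.2265625.
Sum = Δs · [f(-0.375) + f(-0.125) + f(0.125) + ...].
Sum = 25.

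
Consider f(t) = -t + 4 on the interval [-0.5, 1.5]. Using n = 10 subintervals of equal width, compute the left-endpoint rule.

Δt = (1.5 − (-0.5))/10 = 0.2.
Left endpoints: -0.5, -0.3, -0.1, 0.1, 0.3, 0.5, 0.7, 0.9, 1.1, 1.3.
f(-0.5) = 4.5, f(-0.3) = 4.3, f(-0.1) = 4.1, f(0.1) = 3.9, f(0.3) = 3.7, f(0.5) = 3.5, f(0.7) = 3.3, f(0.9) = 3.1, f(1.1) = 2.9, f(1.3) = 2.7.
Sum = Δt · [f(-0.5) + f(-0.3) + f(-0.1) + ...].
Sum = 7.2.

7.2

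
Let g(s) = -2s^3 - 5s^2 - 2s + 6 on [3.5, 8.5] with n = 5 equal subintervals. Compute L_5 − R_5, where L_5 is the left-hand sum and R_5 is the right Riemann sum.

L_5 = -2825.
R_5 = -4277.5.
L_5 − R_5 = 1452.5.

1452.5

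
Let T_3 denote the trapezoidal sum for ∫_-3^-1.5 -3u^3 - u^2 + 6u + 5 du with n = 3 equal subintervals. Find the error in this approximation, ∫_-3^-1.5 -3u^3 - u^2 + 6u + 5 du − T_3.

-1.203125

Exact integral: ∫_-3^-1.5 f(u) du = 36.328125.
T_3 = 37.53125.
Error = 36.328125 − 37.53125 = -1.203125.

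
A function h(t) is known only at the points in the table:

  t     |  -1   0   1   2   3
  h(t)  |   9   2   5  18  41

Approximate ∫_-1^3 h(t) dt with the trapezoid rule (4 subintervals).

Δt = 1.
T_4 = (1/2)·[9 + 2·2 + 2·5 + 2·18 + 41] = 50.

50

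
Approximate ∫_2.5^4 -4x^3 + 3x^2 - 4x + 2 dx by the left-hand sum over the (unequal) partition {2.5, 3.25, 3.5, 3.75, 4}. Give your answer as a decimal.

-150.09375

Subinterval widths: 0.75, 0.25, 0.25, 0.25.
Left endpoints: 2.5, 3.25, 3.5, 3.75.
f(2.5) = -51.75, f(3.25) = -116.625, f(3.5) = -146.75, f(3.75) = -181.75.
Sum = Σ Δx_i · f(x_i).
Sum = -150.09375.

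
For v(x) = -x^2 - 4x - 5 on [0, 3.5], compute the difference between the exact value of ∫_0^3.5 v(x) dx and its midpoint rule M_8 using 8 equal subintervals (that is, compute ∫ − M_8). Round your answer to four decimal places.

-0.0558

Exact integral: ∫_0^3.5 v(x) dx ≈ -56.291667.
M_8 ≈ -56.235840.
Error ≈ -56.291667 − (-56.235840) ≈ -0.0558.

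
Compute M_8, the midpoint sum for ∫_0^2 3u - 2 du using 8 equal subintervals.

Δu = (2 − 0)/8 = 0.25.
Midpoints: 0.125, 0.375, 0.625, 0.875, 1.125, 1.375, 1.625, 1.875.
f(0.125) = -1.625, f(0.375) = -0.875, f(0.625) = -0.125, f(0.875) = 0.625, f(1.125) = 1.375, f(1.375) = 2.125, f(1.625) = 2.875, f(1.875) = 3.625.
Sum = Δu · [f(0.125) + f(0.375) + f(0.625) + ...].
Sum = 2.

2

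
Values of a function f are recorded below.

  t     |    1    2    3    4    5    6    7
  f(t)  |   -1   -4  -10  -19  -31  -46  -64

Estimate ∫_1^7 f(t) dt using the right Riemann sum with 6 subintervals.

-174

Δt = 1.
Sum = 1·[(-4) + (-10) + (-19) + (-31) + (-46) + (-64)] = -174.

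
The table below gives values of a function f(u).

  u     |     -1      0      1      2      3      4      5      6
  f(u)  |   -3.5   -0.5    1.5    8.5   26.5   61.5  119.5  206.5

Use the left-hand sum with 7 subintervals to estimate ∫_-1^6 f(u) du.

213.5

Δu = 1.
Sum = 1·[(-3.5) + (-0.5) + 1.5 + 8.5 + 26.5 + 61.5 + 119.5] = 213.5.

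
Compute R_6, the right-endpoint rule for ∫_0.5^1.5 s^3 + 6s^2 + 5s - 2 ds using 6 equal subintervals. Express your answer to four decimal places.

Δs = (1.5 − 0.5)/6 = 1/6.
Right endpoints: 2/3, 5/6, 1, 7/6, 4/3, 1.5.
f(2/3) = 116/27, f(5/6) = 1493/216, f(1) = 10, f(7/6) = 2935/216, f(4/3) = 478/27, f(1.5) = 22.375.
Sum = Δs · [f(2/3) + f(5/6) + f(1) + ...].
Sum ≈ 12.4792.

12.4792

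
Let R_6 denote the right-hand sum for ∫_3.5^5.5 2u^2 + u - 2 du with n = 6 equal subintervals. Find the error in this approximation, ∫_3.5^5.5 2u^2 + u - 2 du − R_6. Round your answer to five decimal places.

Exact integral: ∫_3.5^5.5 f(u) du ≈ 87.3333333.
R_6 ≈ 93.7407407.
Error ≈ 87.3333333 − 93.7407407 ≈ -6.40741.

-6.40741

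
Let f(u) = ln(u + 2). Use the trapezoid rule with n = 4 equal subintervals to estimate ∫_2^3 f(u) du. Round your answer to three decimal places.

Δu = (3 − 2)/4 = 0.25.
f(2) ≈ 1.386, f(2.25) ≈ 1.447, f(2.5) ≈ 1.504, f(2.75) ≈ 1.558, f(3) ≈ 1.609.
T_4 = (Δu/2)·[f(u_0) + 2f(u_1) + 2f(u_2) + 2f(u_3) + f(u_4)].
Sum ≈ 1.502.

1.502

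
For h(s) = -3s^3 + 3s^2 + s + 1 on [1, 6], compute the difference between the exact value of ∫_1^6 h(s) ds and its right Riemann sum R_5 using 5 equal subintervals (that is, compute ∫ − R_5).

Exact integral: ∫_1^6 h(s) ds = -733.75.
R_5 = -1025.
Error = -733.75 − (-1025) = 291.25.

291.25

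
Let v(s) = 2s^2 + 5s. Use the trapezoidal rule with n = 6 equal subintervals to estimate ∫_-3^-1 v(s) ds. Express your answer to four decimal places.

Δs = (-1 − (-3))/6 = 1/3.
v(-3) = 3, v(-8/3) = 8/9, v(-7/3) = -7/9, v(-2) = -2, v(-5/3) = -25/9, v(-4/3) = -28/9, v(-1) = -3.
T_6 = (Δs/2)·[v(s_0) + 2v(s_1) + ... + 2v(s_{5}) + v(s_6)].
Sum ≈ -2.5926.

-2.5926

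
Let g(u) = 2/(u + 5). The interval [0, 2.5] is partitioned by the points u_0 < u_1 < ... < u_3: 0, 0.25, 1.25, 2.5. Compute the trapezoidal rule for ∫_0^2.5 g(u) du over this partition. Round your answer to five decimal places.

Subinterval widths: 0.25, 1, 1.25.
g(0) = 0.4, g(0.25) = 8/21, g(1.25) = 0.32, g(2.5) = 4/15.
On each subinterval the trapezoid contributes (Δu_i/2)·[g(u_{i-1}) + g(u_i)].
Sum ≈ 0.81476.

0.81476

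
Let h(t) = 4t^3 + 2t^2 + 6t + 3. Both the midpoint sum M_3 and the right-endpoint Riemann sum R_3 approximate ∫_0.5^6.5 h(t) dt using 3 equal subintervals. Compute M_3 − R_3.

-1482

M_3 = 2024.
R_3 = 3506.
M_3 − R_3 = -1482.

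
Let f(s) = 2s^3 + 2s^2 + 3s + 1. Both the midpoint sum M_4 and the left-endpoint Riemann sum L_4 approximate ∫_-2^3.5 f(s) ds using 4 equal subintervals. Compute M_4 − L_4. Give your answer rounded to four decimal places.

75.7432

M_4 ≈ 113.190430.
L_4 ≈ 37.447266.
M_4 − L_4 ≈ 75.7432.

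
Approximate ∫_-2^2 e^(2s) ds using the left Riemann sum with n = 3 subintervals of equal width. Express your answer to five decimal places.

Δs = (2 − (-2))/3 = 4/3.
Left endpoints: -2, -2/3, 2/3.
f(-2) ≈ 0.01832, f(-2/3) ≈ 0.26360, f(2/3) ≈ 3.79367.
Sum = Δs · [f(-2) + f(-2/3) + f(2/3)].
Sum ≈ 5.43411.

5.43411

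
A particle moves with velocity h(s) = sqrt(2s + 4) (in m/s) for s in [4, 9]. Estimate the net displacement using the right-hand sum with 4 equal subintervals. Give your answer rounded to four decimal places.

21.2966

Δs = (9 − 4)/4 = 1.25.
Right endpoints: 5.25, 6.5, 7.75, 9.
h(5.25) ≈ 3.8079, h(6.5) ≈ 4.1231, h(7.75) ≈ 4.4159, h(9) ≈ 4.6904.
Sum = Δs · [h(5.25) + h(6.5) + h(7.75) + h(9)].
Sum ≈ 21.2966.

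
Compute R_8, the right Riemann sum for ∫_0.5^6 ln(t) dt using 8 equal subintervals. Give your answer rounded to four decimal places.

Δt = (6 − 0.5)/8 = 0.6875.
Right endpoints: 1.1875, 1.875, 2.5625, 3.25, 3.9375, 4.625, 5.3125, 6.
f(1.1875) ≈ 0.1719, f(1.875) ≈ 0.6286, f(2.5625) ≈ 0.9410, f(3.25) ≈ 1.1787, f(3.9375) ≈ 1.3705, f(4.625) ≈ 1.5315, f(5.3125) ≈ 1.6701, f(6) ≈ 1.7918.
Sum = Δt · [f(1.1875) + f(1.875) + f(2.5625) + ...].
Sum ≈ 6.3827.

6.3827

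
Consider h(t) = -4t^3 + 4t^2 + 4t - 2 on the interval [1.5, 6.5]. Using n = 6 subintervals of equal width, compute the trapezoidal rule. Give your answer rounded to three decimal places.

-1373.796

Δt = (6.5 − 1.5)/6 = 5/6.
h(1.5) = -0.5, h(7/3) = -586/27, h(19/6) = -4117/54, h(4) = -178, h(29/6) = -18407/54, h(17/3) = -15626/27, h(6.5) = -905.5.
T_6 = (Δt/2)·[h(t_0) + 2h(t_1) + ... + 2h(t_{5}) + h(t_6)].
Sum ≈ -1373.796.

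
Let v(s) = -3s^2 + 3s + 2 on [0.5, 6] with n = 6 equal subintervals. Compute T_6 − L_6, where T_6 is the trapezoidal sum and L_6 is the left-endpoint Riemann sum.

-41.59375

T_6 ≈ -153.5607639.
L_6 ≈ -111.9670139.
T_6 − L_6 = -41.59375.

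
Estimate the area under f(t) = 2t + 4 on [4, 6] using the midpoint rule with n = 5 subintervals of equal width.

28

Δt = (6 − 4)/5 = 0.4.
Midpoints: 4.2, 4.6, 5, 5.4, 5.8.
f(4.2) = 12.4, f(4.6) = 13.2, f(5) = 14, f(5.4) = 14.8, f(5.8) = 15.6.
Sum = Δt · [f(4.2) + f(4.6) + f(5) + f(5.4) + f(5.8)].
Sum = 28.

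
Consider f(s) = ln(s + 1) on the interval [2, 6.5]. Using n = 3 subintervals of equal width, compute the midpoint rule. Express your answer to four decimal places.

7.3343

Δs = (6.5 − 2)/3 = 1.5.
Midpoints: 2.75, 4.25, 5.75.
f(2.75) ≈ 1.3218, f(4.25) ≈ 1.6582, f(5.75) ≈ 1.9095.
Sum = Δs · [f(2.75) + f(4.25) + f(5.75)].
Sum ≈ 7.3343.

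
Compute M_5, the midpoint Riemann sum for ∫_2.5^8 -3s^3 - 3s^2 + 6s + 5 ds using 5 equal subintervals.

Δs = (8 − 2.5)/5 = 1.1.
Midpoints: 3.05, 4.15, 5.25, 6.35, 7.45.
f(3.05) = -89.725375, f(4.15) = -236.187625, f(5.25) = -480.296875, f(6.35) = -846.011125, f(7.45) = -1357.288375.
Sum = Δs · [f(3.05) + f(4.15) + f(5.25) + f(6.35) + f(7.45)].
Sum = -3310.4603125.

-3310.4603125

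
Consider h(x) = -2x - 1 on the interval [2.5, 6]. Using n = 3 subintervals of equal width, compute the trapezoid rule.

-33.25

Δx = (6 − 2.5)/3 = 7/6.
h(2.5) = -6, h(11/3) = -25/3, h(29/6) = -32/3, h(6) = -13.
T_3 = (Δx/2)·[h(x_0) + 2h(x_1) + 2h(x_2) + h(x_3)].
Sum = -33.25.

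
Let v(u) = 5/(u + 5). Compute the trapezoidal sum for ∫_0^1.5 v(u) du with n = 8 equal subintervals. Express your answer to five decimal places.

1.31206

Δu = (1.5 − 0)/8 = 0.1875.
v(0) = 1, v(0.1875) = 80/83, v(0.375) = 40/43, v(0.5625) = 80/89, v(0.75) = 20/23, v(0.9375) = 16/19, v(1.125) = 40/49, v(1.3125) = 80/101, v(1.5) = 10/13.
T_8 = (Δu/2)·[v(u_0) + 2v(u_1) + ... + 2v(u_{7}) + v(u_8)].
Sum ≈ 1.31206.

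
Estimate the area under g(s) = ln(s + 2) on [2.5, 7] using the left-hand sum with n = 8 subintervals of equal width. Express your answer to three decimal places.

8.309

Δs = (7 − 2.5)/8 = 0.5625.
Left endpoints: 2.5, 3.0625, 3.625, 4.1875, 4.75, 5.3125, 5.875, 6.4375.
g(2.5) ≈ 1.504, g(3.0625) ≈ 1.622, g(3.625) ≈ 1.727, g(4.1875) ≈ 1.823, g(4.75) ≈ 1.910, g(5.3125) ≈ 1.990, g(5.875) ≈ 2.064, g(6.4375) ≈ 2.133.
Sum = Δs · [g(2.5) + g(3.0625) + g(3.625) + ...].
Sum ≈ 8.309.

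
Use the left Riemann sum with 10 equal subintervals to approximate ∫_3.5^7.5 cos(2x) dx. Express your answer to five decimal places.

0.29955

Δx = (7.5 − 3.5)/10 = 0.4.
Left endpoints: 3.5, 3.9, 4.3, 4.7, 5.1, 5.5, 5.9, 6.3, 6.7, 7.1.
f(3.5) ≈ 0.75390, f(3.9) ≈ 0.05396, f(4.3) ≈ -0.67872, f(4.7) ≈ -0.99969, f(5.1) ≈ -0.71427, f(5.5) ≈ 0.00443, f(5.9) ≈ 0.72043, f(6.3) ≈ 0.99943, f(6.7) ≈ 0.67219, f(7.1) ≈ -0.06279.
Sum = Δx · [f(3.5) + f(3.9) + f(4.3) + ...].
Sum ≈ 0.29955.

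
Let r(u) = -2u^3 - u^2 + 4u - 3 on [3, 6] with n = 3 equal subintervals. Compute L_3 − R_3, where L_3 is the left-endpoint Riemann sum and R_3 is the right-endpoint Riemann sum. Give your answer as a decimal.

393

L_3 = -443.
R_3 = -836.
L_3 − R_3 = 393.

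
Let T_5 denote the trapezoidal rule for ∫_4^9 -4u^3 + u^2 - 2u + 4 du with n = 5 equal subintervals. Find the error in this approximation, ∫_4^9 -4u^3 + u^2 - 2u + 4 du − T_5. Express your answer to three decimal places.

Exact integral: ∫_4^9 f(u) du ≈ -6128.33333.
T_5 = -6192.5.
Error ≈ -6128.33333 − (-6192.5) ≈ 64.167.

64.167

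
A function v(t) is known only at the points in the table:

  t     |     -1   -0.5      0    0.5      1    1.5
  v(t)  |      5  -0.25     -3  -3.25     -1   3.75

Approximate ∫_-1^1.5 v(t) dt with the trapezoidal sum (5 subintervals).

-1.5625

Δt = 0.5.
T_5 = (0.5/2)·[5 + 2·(-0.25) + 2·(-3) + 2·(-3.25) + 2·(-1) + 3.75] = -1.5625.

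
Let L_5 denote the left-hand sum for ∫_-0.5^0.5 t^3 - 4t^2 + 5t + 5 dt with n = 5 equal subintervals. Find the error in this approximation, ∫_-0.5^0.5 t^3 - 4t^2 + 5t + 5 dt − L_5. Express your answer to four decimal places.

0.5517

Exact integral: ∫_-0.5^0.5 f(t) dt ≈ 4.666667.
L_5 = 4.115.
Error ≈ 4.666667 − 4.115 ≈ 0.5517.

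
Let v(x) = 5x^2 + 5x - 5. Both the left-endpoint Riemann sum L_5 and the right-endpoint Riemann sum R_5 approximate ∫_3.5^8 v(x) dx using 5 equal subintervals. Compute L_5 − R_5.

-253.125

L_5 = 765.225.
R_5 = 1018.35.
L_5 − R_5 = -253.125.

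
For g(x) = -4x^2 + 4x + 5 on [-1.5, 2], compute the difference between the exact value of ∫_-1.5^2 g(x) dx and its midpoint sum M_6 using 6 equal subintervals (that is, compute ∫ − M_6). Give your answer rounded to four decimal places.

-0.3970

Exact integral: ∫_-1.5^2 g(x) dx ≈ 5.833333.
M_6 ≈ 6.230324.
Error ≈ 5.833333 − 6.230324 ≈ -0.3970.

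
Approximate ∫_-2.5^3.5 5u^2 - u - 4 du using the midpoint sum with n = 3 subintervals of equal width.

60.5

Δu = (3.5 − (-2.5))/3 = 2.
Midpoints: -1.5, 0.5, 2.5.
f(-1.5) = 8.75, f(0.5) = -3.25, f(2.5) = 24.75.
Sum = Δu · [f(-1.5) + f(0.5) + f(2.5)].
Sum = 60.5.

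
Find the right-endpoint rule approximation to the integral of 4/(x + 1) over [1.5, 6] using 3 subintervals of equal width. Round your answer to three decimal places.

Δx = (6 − 1.5)/3 = 1.5.
Right endpoints: 3, 4.5, 6.
f(3) = 1, f(4.5) = 8/11, f(6) = 4/7.
Sum = Δx · [f(3) + f(4.5) + f(6)].
Sum ≈ 3.448.

3.448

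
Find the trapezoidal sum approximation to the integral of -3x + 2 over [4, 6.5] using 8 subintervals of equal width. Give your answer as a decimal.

-34.375

Δx = (6.5 − 4)/8 = 0.3125.
f(4) = -10, f(4.3125) = -10.9375, f(4.625) = -11.875, f(4.9375) = -12.8125, f(5.25) = -13.75, f(5.5625) = -14.6875, f(5.875) = -15.625, f(6.1875) = -16.5625, f(6.5) = -17.5.
T_8 = (Δx/2)·[f(x_0) + 2f(x_1) + ... + 2f(x_{7}) + f(x_8)].
Sum = -34.375.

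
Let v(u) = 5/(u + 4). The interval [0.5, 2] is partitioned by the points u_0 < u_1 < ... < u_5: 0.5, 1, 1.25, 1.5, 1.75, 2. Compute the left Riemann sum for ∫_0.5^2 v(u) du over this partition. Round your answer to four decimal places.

1.4883

Subinterval widths: 0.5, 0.25, 0.25, 0.25, 0.25.
Left endpoints: 0.5, 1, 1.25, 1.5, 1.75.
v(0.5) = 10/9, v(1) = 1, v(1.25) = 20/21, v(1.5) = 10/11, v(1.75) = 20/23.
Sum = Σ Δu_i · v(u_i).
Sum ≈ 1.4883.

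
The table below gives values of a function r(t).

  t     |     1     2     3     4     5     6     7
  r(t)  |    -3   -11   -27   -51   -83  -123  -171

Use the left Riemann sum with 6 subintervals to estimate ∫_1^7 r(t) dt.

-298

Δt = 1.
Sum = 1·[(-3) + (-11) + (-27) + (-51) + (-83) + (-123)] = -298.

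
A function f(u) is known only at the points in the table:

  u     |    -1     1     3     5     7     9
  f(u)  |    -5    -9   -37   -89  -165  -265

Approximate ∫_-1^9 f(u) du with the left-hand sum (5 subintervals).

-610

Δu = 2.
Sum = 2·[(-5) + (-9) + (-37) + (-89) + (-165)] = -610.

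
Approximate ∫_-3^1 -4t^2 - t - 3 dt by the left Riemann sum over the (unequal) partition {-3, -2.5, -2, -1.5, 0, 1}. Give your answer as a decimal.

Subinterval widths: 0.5, 0.5, 0.5, 1.5, 1.
Left endpoints: -3, -2.5, -2, -1.5, 0.
f(-3) = -36, f(-2.5) = -25.5, f(-2) = -17, f(-1.5) = -10.5, f(0) = -3.
Sum = Σ Δt_i · f(t_i).
Sum = -58.

-58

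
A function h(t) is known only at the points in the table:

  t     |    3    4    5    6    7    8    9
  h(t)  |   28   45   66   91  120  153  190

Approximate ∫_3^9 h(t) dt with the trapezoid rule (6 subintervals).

584

Δt = 1.
T_6 = (1/2)·[28 + 2·45 + 2·66 + 2·91 + 2·120 + 2·153 + 190] = 584.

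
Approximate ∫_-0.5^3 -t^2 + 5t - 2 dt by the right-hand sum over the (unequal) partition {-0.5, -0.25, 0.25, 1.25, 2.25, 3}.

Subinterval widths: 0.25, 0.5, 1, 1, 0.75.
Right endpoints: -0.25, 0.25, 1.25, 2.25, 3.
f(-0.25) = -3.3125, f(0.25) = -0.8125, f(1.25) = 2.6875, f(2.25) = 4.1875, f(3) = 4.
Sum = Σ Δt_i · f(t_i).
Sum = 8.640625.

8.640625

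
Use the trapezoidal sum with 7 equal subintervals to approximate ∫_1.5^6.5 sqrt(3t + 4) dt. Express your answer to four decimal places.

19.7999

Δt = (6.5 − 1.5)/7 = 5/7.
f(1.5) ≈ 2.9155, f(31/14) ≈ 3.2623, f(41/14) ≈ 3.5757, f(51/14) ≈ 3.8638, f(61/14) ≈ 4.1318, f(71/14) ≈ 4.3834, f(81/14) ≈ 4.6214, f(6.5) ≈ 4.8477.
T_7 = (Δt/2)·[f(t_0) + 2f(t_1) + ... + 2f(t_{6}) + f(t_7)].
Sum ≈ 19.7999.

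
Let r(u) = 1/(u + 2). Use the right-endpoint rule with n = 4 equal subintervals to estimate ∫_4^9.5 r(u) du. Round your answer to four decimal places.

Δu = (9.5 − 4)/4 = 1.375.
Right endpoints: 5.375, 6.75, 8.125, 9.5.
r(5.375) = 8/59, r(6.75) = 4/35, r(8.125) = 8/81, r(9.5) = 2/23.
Sum = Δu · [r(5.375) + r(6.75) + r(8.125) + r(9.5)].
Sum ≈ 0.5990.

0.5990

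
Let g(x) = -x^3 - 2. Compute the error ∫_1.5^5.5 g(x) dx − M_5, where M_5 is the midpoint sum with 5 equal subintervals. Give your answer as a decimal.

-2.24

Exact integral: ∫_1.5^5.5 g(x) dx = -235.5.
M_5 = -233.26.
Error = -235.5 − (-233.26) = -2.24.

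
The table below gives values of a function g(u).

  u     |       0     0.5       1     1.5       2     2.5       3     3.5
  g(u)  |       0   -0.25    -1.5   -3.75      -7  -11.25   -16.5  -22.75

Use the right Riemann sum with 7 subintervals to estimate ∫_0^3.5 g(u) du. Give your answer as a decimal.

Δu = 0.5.
Sum = 0.5·[(-0.25) + (-1.5) + (-3.75) + (-7) + (-11.25) + (-16.5) + (-22.75)] = -31.5.

-31.5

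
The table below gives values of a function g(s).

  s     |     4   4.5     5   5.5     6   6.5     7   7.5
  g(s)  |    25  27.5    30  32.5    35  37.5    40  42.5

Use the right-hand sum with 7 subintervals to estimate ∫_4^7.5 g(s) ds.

Δs = 0.5.
Sum = 0.5·[27.5 + 30 + 32.5 + 35 + 37.5 + 40 + 42.5] = 122.5.

122.5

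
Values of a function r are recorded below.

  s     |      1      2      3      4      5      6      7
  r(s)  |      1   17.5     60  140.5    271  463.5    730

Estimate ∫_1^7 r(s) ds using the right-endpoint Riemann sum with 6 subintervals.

1682.5

Δs = 1.
Sum = 1·[17.5 + 60 + 140.5 + 271 + 463.5 + 730] = 1682.5.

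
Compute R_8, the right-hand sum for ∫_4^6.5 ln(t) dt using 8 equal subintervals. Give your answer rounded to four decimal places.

4.1966

Δt = (6.5 − 4)/8 = 0.3125.
Right endpoints: 4.3125, 4.625, 4.9375, 5.25, 5.5625, 5.875, 6.1875, 6.5.
f(4.3125) ≈ 1.4615, f(4.625) ≈ 1.5315, f(4.9375) ≈ 1.5969, f(5.25) ≈ 1.6582, f(5.5625) ≈ 1.7160, f(5.875) ≈ 1.7707, f(6.1875) ≈ 1.8225, f(6.5) ≈ 1.8718.
Sum = Δt · [f(4.3125) + f(4.625) + f(4.9375) + ...].
Sum ≈ 4.1966.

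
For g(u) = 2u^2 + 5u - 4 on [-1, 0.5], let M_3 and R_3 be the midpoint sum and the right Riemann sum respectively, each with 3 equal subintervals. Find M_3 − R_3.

-1.6875

M_3 = -7.1875.
R_3 = -5.5.
M_3 − R_3 = -1.6875.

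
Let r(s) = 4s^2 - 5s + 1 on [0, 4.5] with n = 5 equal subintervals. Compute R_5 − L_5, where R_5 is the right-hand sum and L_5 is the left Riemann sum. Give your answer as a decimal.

R_5 = 104.13.
L_5 = 51.48.
R_5 − L_5 = 52.65.

52.65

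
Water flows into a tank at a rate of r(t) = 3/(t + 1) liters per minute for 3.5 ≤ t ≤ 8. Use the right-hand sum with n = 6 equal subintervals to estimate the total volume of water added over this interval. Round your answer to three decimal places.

Δt = (8 − 3.5)/6 = 0.75.
Right endpoints: 4.25, 5, 5.75, 6.5, 7.25, 8.
r(4.25) = 4/7, r(5) = 0.5, r(5.75) = 4/9, r(6.5) = 0.4, r(7.25) = 4/11, r(8) = 1/3.
Sum = Δt · [r(4.25) + r(5) + r(5.75) + ...].
Sum ≈ 1.960.

1.960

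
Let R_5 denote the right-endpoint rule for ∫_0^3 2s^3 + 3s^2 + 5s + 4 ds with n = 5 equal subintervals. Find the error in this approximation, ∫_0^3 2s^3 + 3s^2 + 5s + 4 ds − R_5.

Exact integral: ∫_0^3 f(s) ds = 102.
R_5 = 132.96.
Error = 102 − 132.96 = -30.96.

-30.96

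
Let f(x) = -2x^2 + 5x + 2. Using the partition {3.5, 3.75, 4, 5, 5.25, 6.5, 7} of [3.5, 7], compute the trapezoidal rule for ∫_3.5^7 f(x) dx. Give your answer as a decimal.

-102.25

Subinterval widths: 0.25, 0.25, 1, 0.25, 1.25, 0.5.
f(3.5) = -5, f(3.75) = -7.375, f(4) = -10, f(5) = -23, f(5.25) = -26.875, f(6.5) = -50, f(7) = -61.
On each subinterval the trapezoid contributes (Δx_i/2)·[f(x_{i-1}) + f(x_i)].
Sum = -102.25.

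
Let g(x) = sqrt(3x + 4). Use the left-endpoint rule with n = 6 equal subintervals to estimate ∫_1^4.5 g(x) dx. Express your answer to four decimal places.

11.6984

Δx = (4.5 − 1)/6 = 7/12.
Left endpoints: 1, 19/12, 13/6, 2.75, 10/3, 47/12.
g(1) ≈ 2.6458, g(19/12) ≈ 2.9580, g(13/6) ≈ 3.2404, g(2.75) ≈ 3.5000, g(10/3) ≈ 3.7417, g(47/12) ≈ 3.9686.
Sum = Δx · [g(1) + g(19/12) + g(13/6) + ...].
Sum ≈ 11.6984.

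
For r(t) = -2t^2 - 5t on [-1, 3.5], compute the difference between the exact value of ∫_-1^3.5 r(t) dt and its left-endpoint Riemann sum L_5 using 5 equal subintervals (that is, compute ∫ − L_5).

-19.035

Exact integral: ∫_-1^3.5 r(t) dt = -57.375.
L_5 = -38.34.
Error = -57.375 − (-38.34) = -19.035.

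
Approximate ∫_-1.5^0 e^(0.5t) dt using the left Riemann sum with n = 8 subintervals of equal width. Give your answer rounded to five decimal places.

Δt = (0 − (-1.5))/8 = 0.1875.
Left endpoints: -1.5, -1.3125, -1.125, -0.9375, -0.75, -0.5625, -0.375, -0.1875.
f(-1.5) ≈ 0.47237, f(-1.3125) ≈ 0.51879, f(-1.125) ≈ 0.56978, f(-0.9375) ≈ 0.62578, f(-0.75) ≈ 0.68729, f(-0.5625) ≈ 0.75484, f(-0.375) ≈ 0.82903, f(-0.1875) ≈ 0.91051.
Sum = Δt · [f(-1.5) + f(-1.3125) + f(-1.125) + ...].
Sum ≈ 1.00657.

1.00657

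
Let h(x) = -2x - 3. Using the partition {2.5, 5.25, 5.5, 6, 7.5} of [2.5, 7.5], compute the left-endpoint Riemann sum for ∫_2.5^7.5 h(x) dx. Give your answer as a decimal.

-54.875

Subinterval widths: 2.75, 0.25, 0.5, 1.5.
Left endpoints: 2.5, 5.25, 5.5, 6.
h(2.5) = -8, h(5.25) = -13.5, h(5.5) = -14, h(6) = -15.
Sum = Σ Δx_i · h(x_i).
Sum = -54.875.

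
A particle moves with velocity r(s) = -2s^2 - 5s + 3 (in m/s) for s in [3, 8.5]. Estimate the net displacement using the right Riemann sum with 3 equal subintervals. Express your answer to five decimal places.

-680.37037

Δs = (8.5 − 3)/3 = 11/6.
Right endpoints: 29/6, 20/3, 8.5.
r(29/6) = -611/9, r(20/3) = -1073/9, r(8.5) = -184.
Sum = Δs · [r(29/6) + r(20/3) + r(8.5)].
Sum ≈ -680.37037.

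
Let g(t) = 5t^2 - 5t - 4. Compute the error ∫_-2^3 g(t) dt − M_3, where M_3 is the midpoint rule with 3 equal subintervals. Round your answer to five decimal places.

Exact integral: ∫_-2^3 g(t) dt ≈ 25.8333333.
M_3 ≈ 20.0462963.
Error ≈ 25.8333333 − 20.0462963 ≈ 5.78704.

5.78704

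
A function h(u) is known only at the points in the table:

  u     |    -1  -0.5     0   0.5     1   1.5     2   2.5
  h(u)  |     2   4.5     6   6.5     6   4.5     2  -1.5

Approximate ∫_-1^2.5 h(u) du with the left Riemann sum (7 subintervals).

Δu = 0.5.
Sum = 0.5·[2 + 4.5 + 6 + 6.5 + 6 + 4.5 + 2] = 15.75.

15.75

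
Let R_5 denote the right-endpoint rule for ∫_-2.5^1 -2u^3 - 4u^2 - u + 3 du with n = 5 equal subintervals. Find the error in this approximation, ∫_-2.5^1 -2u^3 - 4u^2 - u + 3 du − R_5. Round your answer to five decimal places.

5.36958

Exact integral: ∫_-2.5^1 f(u) du ≈ 9.9895833.
R_5 = 4.62.
Error ≈ 9.9895833 − 4.62 ≈ 5.36958.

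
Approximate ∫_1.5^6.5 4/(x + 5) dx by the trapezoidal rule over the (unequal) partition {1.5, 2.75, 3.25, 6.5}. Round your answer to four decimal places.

Subinterval widths: 1.25, 0.5, 3.25.
f(1.5) = 8/13, f(2.75) = 16/31, f(3.25) = 16/33, f(6.5) = 8/23.
On each subinterval the trapezoid contributes (Δx_i/2)·[f(x_{i-1}) + f(x_i)].
Sum ≈ 2.3105.

2.3105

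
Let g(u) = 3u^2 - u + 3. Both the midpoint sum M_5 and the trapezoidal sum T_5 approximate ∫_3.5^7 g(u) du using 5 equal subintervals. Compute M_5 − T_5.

-1.28625

M_5 = 291.82125.
T_5 = 293.1075.
M_5 − T_5 = -1.28625.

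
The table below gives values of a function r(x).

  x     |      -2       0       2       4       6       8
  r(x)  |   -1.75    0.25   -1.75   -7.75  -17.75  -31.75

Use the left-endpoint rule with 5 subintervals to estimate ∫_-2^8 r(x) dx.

Δx = 2.
Sum = 2·[(-1.75) + 0.25 + (-1.75) + (-7.75) + (-17.75)] = -57.5.

-57.5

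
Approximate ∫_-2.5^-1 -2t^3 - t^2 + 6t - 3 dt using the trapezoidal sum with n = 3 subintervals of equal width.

Δt = (-1 − (-2.5))/3 = 0.5.
f(-2.5) = 7, f(-2) = -3, f(-1.5) = -7.5, f(-1) = -8.
T_3 = (Δt/2)·[f(t_0) + 2f(t_1) + 2f(t_2) + f(t_3)].
Sum = -5.5.

-5.5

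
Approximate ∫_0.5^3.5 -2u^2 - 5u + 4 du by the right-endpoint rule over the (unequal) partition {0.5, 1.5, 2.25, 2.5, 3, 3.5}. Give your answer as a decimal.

-59.78125

Subinterval widths: 1, 0.75, 0.25, 0.5, 0.5.
Right endpoints: 1.5, 2.25, 2.5, 3, 3.5.
f(1.5) = -8, f(2.25) = -17.375, f(2.5) = -21, f(3) = -29, f(3.5) = -38.
Sum = Σ Δu_i · f(u_i).
Sum = -59.78125.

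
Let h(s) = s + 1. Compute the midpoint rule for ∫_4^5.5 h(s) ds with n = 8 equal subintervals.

Δs = (5.5 − 4)/8 = 0.1875.
Midpoints: 4.09375, 4.28125, 4.46875, 4.65625, 4.84375, 5.03125, 5.21875, 5.40625.
h(4.09375) = 5.09375, h(4.28125) = 5.28125, h(4.46875) = 5.46875, h(4.65625) = 5.65625, h(4.84375) = 5.84375, h(5.03125) = 6.03125, h(5.21875) = 6.21875, h(5.40625) = 6.40625.
Sum = Δs · [h(4.09375) + h(4.28125) + h(4.46875) + ...].
Sum = 8.625.

8.625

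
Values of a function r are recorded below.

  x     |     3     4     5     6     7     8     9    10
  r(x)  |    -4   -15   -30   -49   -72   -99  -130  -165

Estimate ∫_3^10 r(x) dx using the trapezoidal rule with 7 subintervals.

Δx = 1.
T_7 = (1/2)·[(-4) + 2·(-15) + 2·(-30) + 2·(-49) + 2·(-72) + 2·(-99) + 2·(-130) + (-165)] = -479.5.

-479.5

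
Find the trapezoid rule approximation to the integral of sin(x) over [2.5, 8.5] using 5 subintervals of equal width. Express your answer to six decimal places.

-0.174642

Δx = (8.5 − 2.5)/5 = 1.2.
f(2.5) ≈ 0.598472, f(3.7) ≈ -0.529836, f(4.9) ≈ -0.982453, f(6.1) ≈ -0.182163, f(7.3) ≈ 0.850437, f(8.5) ≈ 0.798487.
T_5 = (Δx/2)·[f(x_0) + 2f(x_1) + ... + 2f(x_{4}) + f(x_5)].
Sum ≈ -0.174642.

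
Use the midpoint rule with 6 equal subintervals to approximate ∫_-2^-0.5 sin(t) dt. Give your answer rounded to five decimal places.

Δt = (-0.5 − (-2))/6 = 0.25.
Midpoints: -1.875, -1.625, -1.375, -1.125, -0.875, -0.625.
f(-1.875) ≈ -0.95409, f(-1.625) ≈ -0.99853, f(-1.375) ≈ -0.98089, f(-1.125) ≈ -0.90227, f(-0.875) ≈ -0.76754, f(-0.625) ≈ -0.58510.
Sum = Δt · [f(-1.875) + f(-1.625) + f(-1.375) + ...].
Sum ≈ -1.29710.

-1.29710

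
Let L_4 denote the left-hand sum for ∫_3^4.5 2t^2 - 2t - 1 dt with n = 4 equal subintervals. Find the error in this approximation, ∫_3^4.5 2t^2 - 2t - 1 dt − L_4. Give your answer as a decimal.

3.5859375

Exact integral: ∫_3^4.5 f(t) dt = 30.
L_4 = 26.4140625.
Error = 30 − 26.4140625 = 3.5859375.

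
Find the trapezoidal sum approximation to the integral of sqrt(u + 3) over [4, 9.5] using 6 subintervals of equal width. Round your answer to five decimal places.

Δu = (9.5 − 4)/6 = 11/12.
f(4) ≈ 2.64575, f(59/12) ≈ 2.81366, f(35/6) ≈ 2.97209, f(6.75) ≈ 3.12250, f(23/3) ≈ 3.26599, f(103/12) ≈ 3.40343, f(9.5) ≈ 3.53553.
T_6 = (Δu/2)·[f(u_0) + 2f(u_1) + ... + 2f(u_{5}) + f(u_6)].
Sum ≈ 17.11261.

17.11261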